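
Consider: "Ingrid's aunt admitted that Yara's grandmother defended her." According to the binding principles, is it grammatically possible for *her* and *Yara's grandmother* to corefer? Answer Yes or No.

*her* is a pronoun; Principle B requires it to be free in its binding domain — the clause headed by 'defended'.
— Yara's grandmother: subject of the clause headed by 'defended'; c-commands the pronoun within its binding domain — blocked (Principle B).

No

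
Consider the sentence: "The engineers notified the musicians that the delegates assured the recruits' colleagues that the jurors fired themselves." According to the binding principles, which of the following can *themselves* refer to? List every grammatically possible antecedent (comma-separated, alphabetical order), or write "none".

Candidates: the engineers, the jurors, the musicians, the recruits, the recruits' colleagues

the jurors

*themselves* is a reflexive; Principle A requires it to be bound within its binding domain — the clause headed by 'fired'.
— the engineers: subject of the matrix clause; c-commands the reflexive but lies outside its binding domain — cannot bind it (Principle A).
— the jurors: subject of the clause headed by 'fired'; c-commands the reflexive within its binding domain — allowed (Principle A).
— the musicians: object of the matrix clause; c-commands the reflexive but lies outside its binding domain — cannot bind it (Principle A).
— the recruits: possessor inside the object DP of the clause headed by 'assured'; does not c-command the reflexive — cannot bind it (Principle A).
— the recruits' colleagues: object of the clause headed by 'assured'; c-commands the reflexive but lies outside its binding domain — cannot bind it (Principle A).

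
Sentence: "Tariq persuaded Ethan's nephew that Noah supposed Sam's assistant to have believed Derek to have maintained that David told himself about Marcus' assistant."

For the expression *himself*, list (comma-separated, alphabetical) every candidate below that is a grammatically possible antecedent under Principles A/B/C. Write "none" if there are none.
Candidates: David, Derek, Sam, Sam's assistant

David

*himself* is a reflexive; Principle A requires it to be bound within its binding domain — the clause headed by 'told'.
— David: subject of the clause headed by 'told'; c-commands the reflexive within its binding domain — allowed (Principle A).
— Derek: subject of the clause headed by 'maintained'; c-commands the reflexive but lies outside its binding domain — cannot bind it (Principle A).
— Sam: possessor inside the subject DP of the clause headed by 'believed'; does not c-command the reflexive — cannot bind it (Principle A).
— Sam's assistant: subject of the clause headed by 'believed'; c-commands the reflexive but lies outside its binding domain — cannot bind it (Principle A).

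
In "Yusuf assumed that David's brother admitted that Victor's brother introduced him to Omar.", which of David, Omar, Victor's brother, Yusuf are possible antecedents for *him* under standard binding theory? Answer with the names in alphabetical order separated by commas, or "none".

*him* is a pronoun; Principle B requires it to be free in its binding domain — the clause headed by 'introduced'.
— David: possessor inside the subject DP of the clause headed by 'admitted'; does not c-command the pronoun — Principle B does not apply; allowed.
— Omar: second object of the clause headed by 'introduced'; is c-commanded by the pronoun; coreference would bind this R-expression — blocked (Principle C).
— Victor's brother: subject of the clause headed by 'introduced'; c-commands the pronoun within its binding domain — blocked (Principle B).
— Yusuf: subject of the matrix clause; c-commands the pronoun but lies outside its binding domain — allowed.

David, Yusuf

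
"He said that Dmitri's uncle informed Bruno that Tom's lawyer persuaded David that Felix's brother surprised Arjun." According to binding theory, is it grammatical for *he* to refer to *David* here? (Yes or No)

*David* is an R-expression; Principle C requires it to be free (not bound by any c-commanding expression).
— he: subject of the matrix clause; the pronoun c-commands the R-expression — coreference blocked (Principle C).

No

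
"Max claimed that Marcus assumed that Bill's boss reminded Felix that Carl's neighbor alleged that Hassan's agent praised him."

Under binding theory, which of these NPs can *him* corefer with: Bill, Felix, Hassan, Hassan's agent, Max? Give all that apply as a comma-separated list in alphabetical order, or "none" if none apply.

Bill, Felix, Hassan, Max

*him* is a pronoun; Principle B requires it to be free in its binding domain — the clause headed by 'praised'.
— Bill: possessor inside the subject DP of the clause headed by 'reminded'; does not c-command the pronoun — Principle B does not apply; allowed.
— Felix: object of the clause headed by 'reminded'; c-commands the pronoun but lies outside its binding domain — allowed.
— Hassan: possessor inside the subject DP of the clause headed by 'praised'; does not c-command the pronoun — Principle B does not apply; allowed.
— Hassan's agent: subject of the clause headed by 'praised'; c-commands the pronoun within its binding domain — blocked (Principle B).
— Max: subject of the matrix clause; c-commands the pronoun but lies outside its binding domain — allowed.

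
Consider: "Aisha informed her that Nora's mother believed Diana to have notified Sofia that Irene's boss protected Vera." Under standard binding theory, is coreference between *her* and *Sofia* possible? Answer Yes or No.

*Sofia* is an R-expression; Principle C requires it to be free (not bound by any c-commanding expression).
— her: object of the matrix clause; the pronoun c-commands the R-expression — coreference blocked (Principle C).

No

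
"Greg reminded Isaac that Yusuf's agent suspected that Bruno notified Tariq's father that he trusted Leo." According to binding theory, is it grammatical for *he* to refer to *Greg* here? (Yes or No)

Yes

*Greg* is an R-expression; Principle C requires it to be free (not bound by any c-commanding expression).
— he: subject of the clause headed by 'trusted'; the pronoun does not c-command the R-expression — coreference allowed.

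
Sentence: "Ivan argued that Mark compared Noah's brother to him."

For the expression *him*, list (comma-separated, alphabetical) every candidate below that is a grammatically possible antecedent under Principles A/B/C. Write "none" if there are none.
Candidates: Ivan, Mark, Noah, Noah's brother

Ivan, Noah

*him* is a pronoun; Principle B requires it to be free in its binding domain — the clause headed by 'compared'.
— Ivan: subject of the matrix clause; c-commands the pronoun but lies outside its binding domain — allowed.
— Mark: subject of the clause headed by 'compared'; c-commands the pronoun within its binding domain — blocked (Principle B).
— Noah: possessor inside the object DP of the clause headed by 'compared'; does not c-command the pronoun — Principle B does not apply; allowed.
— Noah's brother: object of the clause headed by 'compared'; c-commands the pronoun within its binding domain — blocked (Principle B).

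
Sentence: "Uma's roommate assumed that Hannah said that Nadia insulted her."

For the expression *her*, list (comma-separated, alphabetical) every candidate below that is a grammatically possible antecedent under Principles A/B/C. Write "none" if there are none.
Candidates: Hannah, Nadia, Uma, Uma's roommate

Hannah, Uma, Uma's roommate

*her* is a pronoun; Principle B requires it to be free in its binding domain — the clause headed by 'insulted'.
— Hannah: subject of the clause headed by 'said'; c-commands the pronoun but lies outside its binding domain — allowed.
— Nadia: subject of the clause headed by 'insulted'; c-commands the pronoun within its binding domain — blocked (Principle B).
— Uma: possessor inside the subject DP of the matrix clause; does not c-command the pronoun — Principle B does not apply; allowed.
— Uma's roommate: subject of the matrix clause; c-commands the pronoun but lies outside its binding domain — allowed.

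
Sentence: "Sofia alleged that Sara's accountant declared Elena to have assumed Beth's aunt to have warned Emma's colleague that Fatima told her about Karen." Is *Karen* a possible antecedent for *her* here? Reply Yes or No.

*her* is a pronoun; Principle B requires it to be free in its binding domain — the clause headed by 'told'.
— Karen: second object of the clause headed by 'told'; is c-commanded by the pronoun; coreference would bind this R-expression — blocked (Principle C).

No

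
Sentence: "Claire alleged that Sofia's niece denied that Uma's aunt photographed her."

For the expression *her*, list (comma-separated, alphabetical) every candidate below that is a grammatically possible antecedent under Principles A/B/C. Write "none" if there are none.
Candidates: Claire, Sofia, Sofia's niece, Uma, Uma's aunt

*her* is a pronoun; Principle B requires it to be free in its binding domain — the clause headed by 'photographed'.
— Claire: subject of the matrix clause; c-commands the pronoun but lies outside its binding domain — allowed.
— Sofia: possessor inside the subject DP of the clause headed by 'denied'; does not c-command the pronoun — Principle B does not apply; allowed.
— Sofia's niece: subject of the clause headed by 'denied'; c-commands the pronoun but lies outside its binding domain — allowed.
— Uma: possessor inside the subject DP of the clause headed by 'photographed'; does not c-command the pronoun — Principle B does not apply; allowed.
— Uma's aunt: subject of the clause headed by 'photographed'; c-commands the pronoun within its binding domain — blocked (Principle B).

Claire, Sofia, Sofia's niece, Uma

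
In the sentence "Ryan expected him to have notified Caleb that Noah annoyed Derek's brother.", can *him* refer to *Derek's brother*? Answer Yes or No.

No

*him* is a pronoun; Principle B requires it to be free in its binding domain — the matrix clause.
— Derek's brother: object of the clause headed by 'annoyed'; is c-commanded by the pronoun; coreference would bind this R-expression — blocked (Principle C).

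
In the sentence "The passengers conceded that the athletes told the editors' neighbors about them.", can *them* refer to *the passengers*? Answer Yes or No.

Yes

*them* is a pronoun; Principle B requires it to be free in its binding domain — the clause headed by 'told'.
— the passengers: subject of the matrix clause; c-commands the pronoun but lies outside its binding domain — allowed.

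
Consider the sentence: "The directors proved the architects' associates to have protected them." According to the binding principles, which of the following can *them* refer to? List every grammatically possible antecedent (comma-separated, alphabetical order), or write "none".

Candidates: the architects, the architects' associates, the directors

*them* is a pronoun; Principle B requires it to be free in its binding domain — the clause headed by 'protected'.
— the architects: possessor inside the subject DP of the clause headed by 'protected'; does not c-command the pronoun — Principle B does not apply; allowed.
— the architects' associates: subject of the clause headed by 'protected'; c-commands the pronoun within its binding domain — blocked (Principle B).
— the directors: subject of the matrix clause; c-commands the pronoun but lies outside its binding domain — allowed.

the architects, the directors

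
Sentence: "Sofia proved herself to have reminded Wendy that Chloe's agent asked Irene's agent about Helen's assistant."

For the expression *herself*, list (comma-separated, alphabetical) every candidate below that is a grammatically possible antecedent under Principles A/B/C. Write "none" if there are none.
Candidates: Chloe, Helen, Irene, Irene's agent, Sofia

*herself* is a reflexive; Principle A requires it to be bound within its binding domain — the matrix clause.
— Chloe: possessor inside the subject DP of the clause headed by 'asked'; does not c-command the reflexive — cannot bind it (Principle A).
— Helen: possessor inside the second object DP of the clause headed by 'asked'; does not c-command the reflexive — cannot bind it (Principle A).
— Irene: possessor inside the object DP of the clause headed by 'asked'; does not c-command the reflexive — cannot bind it (Principle A).
— Irene's agent: object of the clause headed by 'asked'; does not c-command the reflexive — cannot bind it (Principle A).
— Sofia: subject of the matrix clause; c-commands the reflexive within its binding domain — allowed (Principle A).

Sofia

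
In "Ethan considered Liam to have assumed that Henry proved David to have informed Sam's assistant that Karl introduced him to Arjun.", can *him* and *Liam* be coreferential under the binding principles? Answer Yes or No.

*Liam* is an R-expression; Principle C requires it to be free (not bound by any c-commanding expression).
— him: object of the clause headed by 'introduced'; the pronoun does not c-command the R-expression — coreference allowed.

Yes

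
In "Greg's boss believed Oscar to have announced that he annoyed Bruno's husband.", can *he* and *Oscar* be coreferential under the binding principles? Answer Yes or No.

*Oscar* is an R-expression; Principle C requires it to be free (not bound by any c-commanding expression).
— he: subject of the clause headed by 'annoyed'; the pronoun does not c-command the R-expression — coreference allowed.

Yes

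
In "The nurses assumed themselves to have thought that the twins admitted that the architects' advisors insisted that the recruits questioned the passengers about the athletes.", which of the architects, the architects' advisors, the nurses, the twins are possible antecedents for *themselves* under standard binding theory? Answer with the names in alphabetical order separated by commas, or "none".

*themselves* is a reflexive; Principle A requires it to be bound within its binding domain — the matrix clause.
— the architects: possessor inside the subject DP of the clause headed by 'insisted'; does not c-command the reflexive — cannot bind it (Principle A).
— the architects' advisors: subject of the clause headed by 'insisted'; does not c-command the reflexive — cannot bind it (Principle A).
— the nurses: subject of the matrix clause; c-commands the reflexive within its binding domain — allowed (Principle A).
— the twins: subject of the clause headed by 'admitted'; does not c-command the reflexive — cannot bind it (Principle A).

the nurses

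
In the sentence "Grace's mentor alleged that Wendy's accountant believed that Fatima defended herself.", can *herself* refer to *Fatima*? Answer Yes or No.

*herself* is a reflexive; Principle A requires it to be bound within its binding domain — the clause headed by 'defended'.
— Fatima: subject of the clause headed by 'defended'; c-commands the reflexive within its binding domain — allowed (Principle A).

Yes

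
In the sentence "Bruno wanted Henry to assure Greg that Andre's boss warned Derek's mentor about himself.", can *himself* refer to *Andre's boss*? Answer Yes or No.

Yes

*himself* is a reflexive; Principle A requires it to be bound within its binding domain — the clause headed by 'warned'.
— Andre's boss: subject of the clause headed by 'warned'; c-commands the reflexive within its binding domain — allowed (Principle A).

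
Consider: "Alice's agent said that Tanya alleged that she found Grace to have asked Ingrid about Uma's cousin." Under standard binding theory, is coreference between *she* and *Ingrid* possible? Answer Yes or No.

No

*Ingrid* is an R-expression; Principle C requires it to be free (not bound by any c-commanding expression).
— she: subject of the clause headed by 'found'; the pronoun c-commands the R-expression — coreference blocked (Principle C).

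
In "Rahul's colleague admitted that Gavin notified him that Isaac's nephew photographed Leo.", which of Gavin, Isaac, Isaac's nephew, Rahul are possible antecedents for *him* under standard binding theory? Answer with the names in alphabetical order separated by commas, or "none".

Rahul

*him* is a pronoun; Principle B requires it to be free in its binding domain — the clause headed by 'notified'.
— Gavin: subject of the clause headed by 'notified'; c-commands the pronoun within its binding domain — blocked (Principle B).
— Isaac: possessor inside the subject DP of the clause headed by 'photographed'; is c-commanded by the pronoun; coreference would bind this R-expression — blocked (Principle C).
— Isaac's nephew: subject of the clause headed by 'photographed'; is c-commanded by the pronoun; coreference would bind this R-expression — blocked (Principle C).
— Rahul: possessor inside the subject DP of the matrix clause; does not c-command the pronoun — Principle B does not apply; allowed.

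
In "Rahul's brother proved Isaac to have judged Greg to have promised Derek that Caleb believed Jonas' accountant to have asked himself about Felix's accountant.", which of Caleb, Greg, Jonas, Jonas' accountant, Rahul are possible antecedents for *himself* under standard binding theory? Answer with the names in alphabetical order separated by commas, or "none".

*himself* is a reflexive; Principle A requires it to be bound within its binding domain — the clause headed by 'asked'.
— Caleb: subject of the clause headed by 'believed'; c-commands the reflexive but lies outside its binding domain — cannot bind it (Principle A).
— Greg: subject of the clause headed by 'promised'; c-commands the reflexive but lies outside its binding domain — cannot bind it (Principle A).
— Jonas: possessor inside the subject DP of the clause headed by 'asked'; does not c-command the reflexive — cannot bind it (Principle A).
— Jonas' accountant: subject of the clause headed by 'asked'; c-commands the reflexive within its binding domain — allowed (Principle A).
— Rahul: possessor inside the subject DP of the matrix clause; does not c-command the reflexive — cannot bind it (Principle A).

Jonas' accountant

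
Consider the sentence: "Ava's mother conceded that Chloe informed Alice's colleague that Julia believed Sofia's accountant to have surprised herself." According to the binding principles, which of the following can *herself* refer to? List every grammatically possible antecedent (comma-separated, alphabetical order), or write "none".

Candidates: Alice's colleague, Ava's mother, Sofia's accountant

Sofia's accountant

*herself* is a reflexive; Principle A requires it to be bound within its binding domain — the clause headed by 'surprised'.
— Alice's colleague: object of the clause headed by 'informed'; c-commands the reflexive but lies outside its binding domain — cannot bind it (Principle A).
— Ava's mother: subject of the matrix clause; c-commands the reflexive but lies outside its binding domain — cannot bind it (Principle A).
— Sofia's accountant: subject of the clause headed by 'surprised'; c-commands the reflexive within its binding domain — allowed (Principle A).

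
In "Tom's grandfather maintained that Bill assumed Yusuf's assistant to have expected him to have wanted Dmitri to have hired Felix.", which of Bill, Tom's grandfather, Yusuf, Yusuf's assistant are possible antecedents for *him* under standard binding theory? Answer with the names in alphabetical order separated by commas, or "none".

Bill, Tom's grandfather, Yusuf

*him* is a pronoun; Principle B requires it to be free in its binding domain — the clause headed by 'expected'.
— Bill: subject of the clause headed by 'assumed'; c-commands the pronoun but lies outside its binding domain — allowed.
— Tom's grandfather: subject of the matrix clause; c-commands the pronoun but lies outside its binding domain — allowed.
— Yusuf: possessor inside the subject DP of the clause headed by 'expected'; does not c-command the pronoun — Principle B does not apply; allowed.
— Yusuf's assistant: subject of the clause headed by 'expected'; c-commands the pronoun within its binding domain — blocked (Principle B).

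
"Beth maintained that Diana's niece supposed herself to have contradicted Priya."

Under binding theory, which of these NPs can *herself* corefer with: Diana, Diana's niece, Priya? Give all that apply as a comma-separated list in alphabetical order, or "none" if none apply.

Diana's niece

*herself* is a reflexive; Principle A requires it to be bound within its binding domain — the clause headed by 'supposed'.
— Diana: possessor inside the subject DP of the clause headed by 'supposed'; does not c-command the reflexive — cannot bind it (Principle A).
— Diana's niece: subject of the clause headed by 'supposed'; c-commands the reflexive within its binding domain — allowed (Principle A).
— Priya: object of the clause headed by 'contradicted'; does not c-command the reflexive — cannot bind it (Principle A).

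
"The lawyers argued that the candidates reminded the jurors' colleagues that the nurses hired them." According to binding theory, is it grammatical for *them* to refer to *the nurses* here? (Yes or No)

No

*the nurses* is an R-expression; Principle C requires it to be free (not bound by any c-commanding expression).
— them: object of the clause headed by 'hired'; the R-expression locally c-commands the pronoun — coreference blocked (Principle B on the pronoun).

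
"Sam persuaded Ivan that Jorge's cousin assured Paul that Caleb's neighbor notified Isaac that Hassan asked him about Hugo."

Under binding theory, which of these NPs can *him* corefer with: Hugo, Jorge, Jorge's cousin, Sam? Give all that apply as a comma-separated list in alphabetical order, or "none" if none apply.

Jorge, Jorge's cousin, Sam

*him* is a pronoun; Principle B requires it to be free in its binding domain — the clause headed by 'asked'.
— Hugo: second object of the clause headed by 'asked'; is c-commanded by the pronoun; coreference would bind this R-expression — blocked (Principle C).
— Jorge: possessor inside the subject DP of the clause headed by 'assured'; does not c-command the pronoun — Principle B does not apply; allowed.
— Jorge's cousin: subject of the clause headed by 'assured'; c-commands the pronoun but lies outside its binding domain — allowed.
— Sam: subject of the matrix clause; c-commands the pronoun but lies outside its binding domain — allowed.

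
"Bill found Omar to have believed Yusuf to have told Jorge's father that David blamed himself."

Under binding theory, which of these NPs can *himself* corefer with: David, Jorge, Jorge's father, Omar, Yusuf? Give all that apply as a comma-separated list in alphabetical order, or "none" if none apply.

*himself* is a reflexive; Principle A requires it to be bound within its binding domain — the clause headed by 'blamed'.
— David: subject of the clause headed by 'blamed'; c-commands the reflexive within its binding domain — allowed (Principle A).
— Jorge: possessor inside the object DP of the clause headed by 'told'; does not c-command the reflexive — cannot bind it (Principle A).
— Jorge's father: object of the clause headed by 'told'; c-commands the reflexive but lies outside its binding domain — cannot bind it (Principle A).
— Omar: subject of the clause headed by 'believed'; c-commands the reflexive but lies outside its binding domain — cannot bind it (Principle A).
— Yusuf: subject of the clause headed by 'told'; c-commands the reflexive but lies outside its binding domain — cannot bind it (Principle A).

David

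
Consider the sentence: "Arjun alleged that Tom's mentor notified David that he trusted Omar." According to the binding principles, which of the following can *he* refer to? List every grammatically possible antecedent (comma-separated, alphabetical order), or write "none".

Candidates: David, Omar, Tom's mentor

*he* is a pronoun; Principle B requires it to be free in its binding domain — the clause headed by 'trusted'.
— David: object of the clause headed by 'notified'; c-commands the pronoun but lies outside its binding domain — allowed.
— Omar: object of the clause headed by 'trusted'; is c-commanded by the pronoun; coreference would bind this R-expression — blocked (Principle C).
— Tom's mentor: subject of the clause headed by 'notified'; c-commands the pronoun but lies outside its binding domain — allowed.

David, Tom's mentor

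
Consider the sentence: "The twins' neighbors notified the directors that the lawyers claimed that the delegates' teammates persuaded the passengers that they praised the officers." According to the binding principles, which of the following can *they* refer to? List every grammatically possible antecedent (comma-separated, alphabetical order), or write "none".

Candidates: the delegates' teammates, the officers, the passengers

the delegates' teammates, the passengers

*they* is a pronoun; Principle B requires it to be free in its binding domain — the clause headed by 'praised'.
— the delegates' teammates: subject of the clause headed by 'persuaded'; c-commands the pronoun but lies outside its binding domain — allowed.
— the officers: object of the clause headed by 'praised'; is c-commanded by the pronoun; coreference would bind this R-expression — blocked (Principle C).
— the passengers: object of the clause headed by 'persuaded'; c-commands the pronoun but lies outside its binding domain — allowed.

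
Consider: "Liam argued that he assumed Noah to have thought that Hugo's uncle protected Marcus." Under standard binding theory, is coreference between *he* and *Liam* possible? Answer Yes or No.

Yes

*Liam* is an R-expression; Principle C requires it to be free (not bound by any c-commanding expression).
— he: subject of the clause headed by 'assumed'; the pronoun does not c-command the R-expression — coreference allowed.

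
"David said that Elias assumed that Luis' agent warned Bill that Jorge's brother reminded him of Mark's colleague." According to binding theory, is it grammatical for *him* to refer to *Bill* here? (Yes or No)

Yes

*Bill* is an R-expression; Principle C requires it to be free (not bound by any c-commanding expression).
— him: object of the clause headed by 'reminded'; the pronoun does not c-command the R-expression — coreference allowed.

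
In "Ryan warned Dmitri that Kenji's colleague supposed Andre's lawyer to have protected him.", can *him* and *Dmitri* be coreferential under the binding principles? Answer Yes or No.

Yes

*Dmitri* is an R-expression; Principle C requires it to be free (not bound by any c-commanding expression).
— him: object of the clause headed by 'protected'; the pronoun does not c-command the R-expression — coreference allowed.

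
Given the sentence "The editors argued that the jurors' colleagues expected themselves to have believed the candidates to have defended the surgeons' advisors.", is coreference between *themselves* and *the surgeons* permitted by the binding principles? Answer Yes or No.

*themselves* is a reflexive; Principle A requires it to be bound within its binding domain — the clause headed by 'expected'.
— the surgeons: possessor inside the object DP of the clause headed by 'defended'; does not c-command the reflexive — cannot bind it (Principle A).

No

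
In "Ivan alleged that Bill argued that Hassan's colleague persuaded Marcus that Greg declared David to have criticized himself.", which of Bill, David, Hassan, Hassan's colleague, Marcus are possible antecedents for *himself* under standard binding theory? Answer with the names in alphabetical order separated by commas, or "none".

David

*himself* is a reflexive; Principle A requires it to be bound within its binding domain — the clause headed by 'criticized'.
— Bill: subject of the clause headed by 'argued'; c-commands the reflexive but lies outside its binding domain — cannot bind it (Principle A).
— David: subject of the clause headed by 'criticized'; c-commands the reflexive within its binding domain — allowed (Principle A).
— Hassan: possessor inside the subject DP of the clause headed by 'persuaded'; does not c-command the reflexive — cannot bind it (Principle A).
— Hassan's colleague: subject of the clause headed by 'persuaded'; c-commands the reflexive but lies outside its binding domain — cannot bind it (Principle A).
— Marcus: object of the clause headed by 'persuaded'; c-commands the reflexive but lies outside its binding domain — cannot bind it (Principle A).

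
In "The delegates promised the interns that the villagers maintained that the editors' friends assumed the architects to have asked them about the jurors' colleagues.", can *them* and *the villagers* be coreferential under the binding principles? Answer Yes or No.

Yes

*the villagers* is an R-expression; Principle C requires it to be free (not bound by any c-commanding expression).
— them: object of the clause headed by 'asked'; the pronoun does not c-command the R-expression — coreference allowed.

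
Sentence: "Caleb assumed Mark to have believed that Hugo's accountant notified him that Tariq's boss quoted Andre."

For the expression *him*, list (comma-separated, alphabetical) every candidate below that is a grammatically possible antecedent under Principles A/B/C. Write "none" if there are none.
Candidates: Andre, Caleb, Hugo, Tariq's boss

Caleb, Hugo

*him* is a pronoun; Principle B requires it to be free in its binding domain — the clause headed by 'notified'.
— Andre: object of the clause headed by 'quoted'; is c-commanded by the pronoun; coreference would bind this R-expression — blocked (Principle C).
— Caleb: subject of the matrix clause; c-commands the pronoun but lies outside its binding domain — allowed.
— Hugo: possessor inside the subject DP of the clause headed by 'notified'; does not c-command the pronoun — Principle B does not apply; allowed.
— Tariq's boss: subject of the clause headed by 'quoted'; is c-commanded by the pronoun; coreference would bind this R-expression — blocked (Principle C).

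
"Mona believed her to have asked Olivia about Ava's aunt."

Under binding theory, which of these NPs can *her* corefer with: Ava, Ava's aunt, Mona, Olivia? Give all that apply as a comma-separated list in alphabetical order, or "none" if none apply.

none

*her* is a pronoun; Principle B requires it to be free in its binding domain — the matrix clause.
— Ava: possessor inside the second object DP of the clause headed by 'asked'; is c-commanded by the pronoun; coreference would bind this R-expression — blocked (Principle C).
— Ava's aunt: second object of the clause headed by 'asked'; is c-commanded by the pronoun; coreference would bind this R-expression — blocked (Principle C).
— Mona: subject of the matrix clause; c-commands the pronoun within its binding domain — blocked (Principle B).
— Olivia: object of the clause headed by 'asked'; is c-commanded by the pronoun; coreference would bind this R-expression — blocked (Principle C).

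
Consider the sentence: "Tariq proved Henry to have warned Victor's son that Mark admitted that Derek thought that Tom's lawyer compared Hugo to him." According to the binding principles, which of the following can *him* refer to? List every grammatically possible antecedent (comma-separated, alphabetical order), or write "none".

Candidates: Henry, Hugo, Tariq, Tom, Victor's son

Henry, Tariq, Tom, Victor's son

*him* is a pronoun; Principle B requires it to be free in its binding domain — the clause headed by 'compared'.
— Henry: subject of the clause headed by 'warned'; c-commands the pronoun but lies outside its binding domain — allowed.
— Hugo: object of the clause headed by 'compared'; c-commands the pronoun within its binding domain — blocked (Principle B).
— Tariq: subject of the matrix clause; c-commands the pronoun but lies outside its binding domain — allowed.
— Tom: possessor inside the subject DP of the clause headed by 'compared'; does not c-command the pronoun — Principle B does not apply; allowed.
— Victor's son: object of the clause headed by 'warned'; c-commands the pronoun but lies outside its binding domain — allowed.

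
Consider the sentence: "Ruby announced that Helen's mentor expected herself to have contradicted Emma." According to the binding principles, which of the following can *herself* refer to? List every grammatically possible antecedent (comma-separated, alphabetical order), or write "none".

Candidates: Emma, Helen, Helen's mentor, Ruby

*herself* is a reflexive; Principle A requires it to be bound within its binding domain — the clause headed by 'expected'.
— Emma: object of the clause headed by 'contradicted'; does not c-command the reflexive — cannot bind it (Principle A).
— Helen: possessor inside the subject DP of the clause headed by 'expected'; does not c-command the reflexive — cannot bind it (Principle A).
— Helen's mentor: subject of the clause headed by 'expected'; c-commands the reflexive within its binding domain — allowed (Principle A).
— Ruby: subject of the matrix clause; c-commands the reflexive but lies outside its binding domain — cannot bind it (Principle A).

Helen's mentor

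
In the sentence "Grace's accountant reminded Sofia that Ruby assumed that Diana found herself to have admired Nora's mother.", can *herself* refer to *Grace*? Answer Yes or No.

*herself* is a reflexive; Principle A requires it to be bound within its binding domain — the clause headed by 'found'.
— Grace: possessor inside the subject DP of the matrix clause; does not c-command the reflexive — cannot bind it (Principle A).

No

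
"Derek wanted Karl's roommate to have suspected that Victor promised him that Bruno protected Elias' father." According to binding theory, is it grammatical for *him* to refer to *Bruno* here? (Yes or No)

*Bruno* is an R-expression; Principle C requires it to be free (not bound by any c-commanding expression).
— him: object of the clause headed by 'promised'; the pronoun c-commands the R-expression — coreference blocked (Principle C).

No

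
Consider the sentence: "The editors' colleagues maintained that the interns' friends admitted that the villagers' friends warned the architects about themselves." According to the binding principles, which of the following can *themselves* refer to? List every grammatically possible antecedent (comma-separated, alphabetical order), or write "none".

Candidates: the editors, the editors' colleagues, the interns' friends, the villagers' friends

*themselves* is a reflexive; Principle A requires it to be bound within its binding domain — the clause headed by 'warned'.
— the editors: possessor inside the subject DP of the matrix clause; does not c-command the reflexive — cannot bind it (Principle A).
— the editors' colleagues: subject of the matrix clause; c-commands the reflexive but lies outside its binding domain — cannot bind it (Principle A).
— the interns' friends: subject of the clause headed by 'admitted'; c-commands the reflexive but lies outside its binding domain — cannot bind it (Principle A).
— the villagers' friends: subject of the clause headed by 'warned'; c-commands the reflexive within its binding domain — allowed (Principle A).

the villagers' friends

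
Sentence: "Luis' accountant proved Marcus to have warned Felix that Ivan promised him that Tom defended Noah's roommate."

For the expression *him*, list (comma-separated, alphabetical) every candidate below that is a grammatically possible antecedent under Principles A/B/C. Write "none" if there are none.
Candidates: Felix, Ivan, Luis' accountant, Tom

Felix, Luis' accountant

*him* is a pronoun; Principle B requires it to be free in its binding domain — the clause headed by 'promised'.
— Felix: object of the clause headed by 'warned'; c-commands the pronoun but lies outside its binding domain — allowed.
— Ivan: subject of the clause headed by 'promised'; c-commands the pronoun within its binding domain — blocked (Principle B).
— Luis' accountant: subject of the matrix clause; c-commands the pronoun but lies outside its binding domain — allowed.
— Tom: subject of the clause headed by 'defended'; is c-commanded by the pronoun; coreference would bind this R-expression — blocked (Principle C).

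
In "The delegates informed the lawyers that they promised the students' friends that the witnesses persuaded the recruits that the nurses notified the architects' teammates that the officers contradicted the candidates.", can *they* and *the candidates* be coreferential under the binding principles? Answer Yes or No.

No

*the candidates* is an R-expression; Principle C requires it to be free (not bound by any c-commanding expression).
— they: subject of the clause headed by 'promised'; the pronoun c-commands the R-expression — coreference blocked (Principle C).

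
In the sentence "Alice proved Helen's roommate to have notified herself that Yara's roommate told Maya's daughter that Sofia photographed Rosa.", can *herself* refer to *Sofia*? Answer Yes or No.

No

*herself* is a reflexive; Principle A requires it to be bound within its binding domain — the clause headed by 'notified'.
— Sofia: subject of the clause headed by 'photographed'; does not c-command the reflexive — cannot bind it (Principle A).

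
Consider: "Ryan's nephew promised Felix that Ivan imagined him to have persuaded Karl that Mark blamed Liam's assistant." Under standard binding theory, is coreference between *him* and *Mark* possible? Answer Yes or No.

*Mark* is an R-expression; Principle C requires it to be free (not bound by any c-commanding expression).
— him: subject of the clause headed by 'persuaded'; the pronoun c-commands the R-expression — coreference blocked (Principle C).

No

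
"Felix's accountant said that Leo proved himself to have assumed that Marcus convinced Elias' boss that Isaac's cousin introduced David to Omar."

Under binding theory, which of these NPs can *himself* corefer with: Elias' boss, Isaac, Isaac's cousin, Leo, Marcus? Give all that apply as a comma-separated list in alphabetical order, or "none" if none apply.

*himself* is a reflexive; Principle A requires it to be bound within its binding domain — the clause headed by 'proved'.
— Elias' boss: object of the clause headed by 'convinced'; does not c-command the reflexive — cannot bind it (Principle A).
— Isaac: possessor inside the subject DP of the clause headed by 'introduced'; does not c-command the reflexive — cannot bind it (Principle A).
— Isaac's cousin: subject of the clause headed by 'introduced'; does not c-command the reflexive — cannot bind it (Principle A).
— Leo: subject of the clause headed by 'proved'; c-commands the reflexive within its binding domain — allowed (Principle A).
— Marcus: subject of the clause headed by 'convinced'; does not c-command the reflexive — cannot bind it (Principle A).

Leo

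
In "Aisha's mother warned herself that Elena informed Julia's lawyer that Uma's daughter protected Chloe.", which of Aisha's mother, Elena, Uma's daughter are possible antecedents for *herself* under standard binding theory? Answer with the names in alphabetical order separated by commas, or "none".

*herself* is a reflexive; Principle A requires it to be bound within its binding domain — the matrix clause.
— Aisha's mother: subject of the matrix clause; c-commands the reflexive within its binding domain — allowed (Principle A).
— Elena: subject of the clause headed by 'informed'; does not c-command the reflexive — cannot bind it (Principle A).
— Uma's daughter: subject of the clause headed by 'protected'; does not c-command the reflexive — cannot bind it (Principle A).

Aisha's mother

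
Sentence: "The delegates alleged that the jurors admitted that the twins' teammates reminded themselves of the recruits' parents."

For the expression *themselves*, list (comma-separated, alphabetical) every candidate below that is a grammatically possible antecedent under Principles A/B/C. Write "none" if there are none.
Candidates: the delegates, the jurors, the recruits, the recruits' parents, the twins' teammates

*themselves* is a reflexive; Principle A requires it to be bound within its binding domain — the clause headed by 'reminded'.
— the delegates: subject of the matrix clause; c-commands the reflexive but lies outside its binding domain — cannot bind it (Principle A).
— the jurors: subject of the clause headed by 'admitted'; c-commands the reflexive but lies outside its binding domain — cannot bind it (Principle A).
— the recruits: possessor inside the second object DP of the clause headed by 'reminded'; does not c-command the reflexive — cannot bind it (Principle A).
— the recruits' parents: second object of the clause headed by 'reminded'; does not c-command the reflexive — cannot bind it (Principle A).
— the twins' teammates: subject of the clause headed by 'reminded'; c-commands the reflexive within its binding domain — allowed (Principle A).

the twins' teammates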